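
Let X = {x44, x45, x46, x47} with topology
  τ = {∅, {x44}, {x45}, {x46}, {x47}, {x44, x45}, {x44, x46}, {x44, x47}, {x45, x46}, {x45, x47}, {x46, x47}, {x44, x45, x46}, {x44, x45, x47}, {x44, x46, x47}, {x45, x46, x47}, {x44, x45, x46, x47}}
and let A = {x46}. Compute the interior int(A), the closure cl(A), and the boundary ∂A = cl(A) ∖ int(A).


int(A) = {x46}, cl(A) = {x46}, ∂A = ∅.

Closed sets in (X, τ) are complements of opens:
  closed(X, τ) = {∅, {x44}, {x45}, {x46}, {x47}, {x44, x45}, {x44, x46}, {x44, x47}, {x45, x46}, {x45, x47}, {x46, x47}, {x44, x45, x46}, {x44, x45, x47}, {x44, x46, x47}, {x45, x46, x47}, {x44, x45, x46, x47}}.
int(A) = ⋃ {U ∈ τ : U ⊆ A}. Opens contained in A: ∅, {x46}.
Taking the union of these: int(A) = {x46}.
cl(A) = ⋂ {C closed : A ⊆ C}. Closed sets containing A: {x46}, {x44, x46}, {x45, x46}, {x46, x47}, {x44, x45, x46}, {x44, x46, x47}, {x45, x46, x47}, {x44, x45, x46, x47}.
Intersecting these: cl(A) = {x46}.
∂A = cl(A) ∖ int(A) = {x46} ∖ {x46} = ∅.


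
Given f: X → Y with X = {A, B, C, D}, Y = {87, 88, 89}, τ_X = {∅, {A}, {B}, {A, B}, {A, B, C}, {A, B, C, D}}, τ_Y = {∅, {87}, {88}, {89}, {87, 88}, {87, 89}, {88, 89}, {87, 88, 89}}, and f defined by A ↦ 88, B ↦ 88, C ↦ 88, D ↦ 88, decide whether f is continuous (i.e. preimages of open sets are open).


f IS continuous.

Compute f^{-1}(U) for each U ∈ τ_Y:
  U = ∅: f^{-1}(U) = ∅ ∈ τ_X ✓.
  U = {87}: f^{-1}(U) = ∅ ∈ τ_X ✓.
  U = {88}: f^{-1}(U) = {A, B, C, D} ∈ τ_X ✓.
  U = {89}: f^{-1}(U) = ∅ ∈ τ_X ✓.
  U = {87, 88}: f^{-1}(U) = {A, B, C, D} ∈ τ_X ✓.
  U = {87, 89}: f^{-1}(U) = ∅ ∈ τ_X ✓.
  U = {88, 89}: f^{-1}(U) = {A, B, C, D} ∈ τ_X ✓.
  U = {87, 88, 89}: f^{-1}(U) = {A, B, C, D} ∈ τ_X ✓.
Every preimage lies in τ_X, so f IS continuous.


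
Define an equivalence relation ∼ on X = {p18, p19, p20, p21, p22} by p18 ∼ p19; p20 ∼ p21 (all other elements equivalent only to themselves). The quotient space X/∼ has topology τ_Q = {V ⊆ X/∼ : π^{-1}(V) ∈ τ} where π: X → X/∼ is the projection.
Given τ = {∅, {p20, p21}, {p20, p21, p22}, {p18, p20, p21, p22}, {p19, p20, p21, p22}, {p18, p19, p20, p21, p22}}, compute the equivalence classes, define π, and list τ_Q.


X/∼ = {[p18=p19], [p20=p21], [p22]}; |τ_Q| = 4.

Equivalence classes: [p18=p19], [p20=p21], [p22].
Quotient map π: X → X/∼ sends p18 ↦ [p18=p19], p19 ↦ [p18=p19], p20 ↦ [p20=p21], p21 ↦ [p20=p21], p22 ↦ [p22].
For each subset V ⊆ X/∼, compute π^{-1}(V) ⊆ X and check whether π^{-1}(V) ∈ τ. V is open in τ_Q iff π^{-1}(V) ∈ τ.
  V = {}: π^{-1}(V) = ∅ ∈ τ ✓.
  V = {[p18=p19]}: π^{-1}(V) = {p18, p19} ∉ τ ✗.
  V = {[p20=p21]}: π^{-1}(V) = {p20, p21} ∈ τ ✓.
  V = {[p18=p19], [p20=p21]}: π^{-1}(V) = {p18, p19, p20, p21} ∉ τ ✗.
  V = {[p22]}: π^{-1}(V) = {p22} ∉ τ ✗.
  V = {[p18=p19], [p22]}: π^{-1}(V) = {p18, p19, p22} ∉ τ ✗.
  V = {[p20=p21], [p22]}: π^{-1}(V) = {p20, p21, p22} ∈ τ ✓.
  V = {[p18=p19], [p20=p21], [p22]}: π^{-1}(V) = {p18, p19, p20, p21, p22} ∈ τ ✓.
Open sets in the quotient: τ_Q = {{}, {[p20=p21]}, {[p20=p21], [p22]}, {[p18=p19], [p20=p21], [p22]}} (4 elements).


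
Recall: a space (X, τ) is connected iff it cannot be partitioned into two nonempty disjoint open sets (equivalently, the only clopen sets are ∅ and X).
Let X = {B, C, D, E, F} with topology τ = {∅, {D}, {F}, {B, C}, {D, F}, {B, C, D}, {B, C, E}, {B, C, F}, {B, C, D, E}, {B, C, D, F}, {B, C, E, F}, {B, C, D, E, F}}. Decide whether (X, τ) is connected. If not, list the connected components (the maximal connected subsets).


(X, τ) is disconnected; components = [{D}, {F}, {B, C, E}].

Find clopen sets (U ∈ τ with X ∖ U ∈ τ):
  U = ∅, X ∖ U = {B, C, D, E, F} — both open, so U is clopen.
  U = {D}, X ∖ U = {B, C, E, F} — both open, so U is clopen.
  U = {F}, X ∖ U = {B, C, D, E} — both open, so U is clopen.
  U = {D, F}, X ∖ U = {B, C, E} — both open, so U is clopen.
  U = {B, C, E}, X ∖ U = {D, F} — both open, so U is clopen.
  U = {B, C, D, E}, X ∖ U = {F} — both open, so U is clopen.
  U = {B, C, E, F}, X ∖ U = {D} — both open, so U is clopen.
  U = {B, C, D, E, F}, X ∖ U = ∅ — both open, so U is clopen.
Nontrivial clopen(s) exist: e.g. {F}. So (X, τ) is disconnected.
Compute connected components by grouping points that agree on all clopens:
  component: {D}
  component: {F}
  component: {B, C, E}


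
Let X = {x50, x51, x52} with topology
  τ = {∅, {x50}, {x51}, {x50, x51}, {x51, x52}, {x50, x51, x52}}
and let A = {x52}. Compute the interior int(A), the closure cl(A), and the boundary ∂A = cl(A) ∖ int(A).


int(A) = ∅, cl(A) = {x52}, ∂A = {x52}.

Closed sets in (X, τ) are complements of opens:
  closed(X, τ) = {∅, {x50}, {x52}, {x50, x52}, {x51, x52}, {x50, x51, x52}}.
int(A) = ⋃ {U ∈ τ : U ⊆ A}. Opens contained in A: ∅.
Taking the union of these: int(A) = ∅.
cl(A) = ⋂ {C closed : A ⊆ C}. Closed sets containing A: {x52}, {x50, x52}, {x51, x52}, {x50, x51, x52}.
Intersecting these: cl(A) = {x52}.
∂A = cl(A) ∖ int(A) = {x52} ∖ ∅ = {x52}.


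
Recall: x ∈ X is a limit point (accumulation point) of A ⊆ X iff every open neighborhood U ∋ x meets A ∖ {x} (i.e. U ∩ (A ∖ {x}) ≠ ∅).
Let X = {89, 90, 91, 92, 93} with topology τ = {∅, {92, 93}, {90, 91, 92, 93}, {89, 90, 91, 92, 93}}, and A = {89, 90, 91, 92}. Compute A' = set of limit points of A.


A' = {89, 90, 91, 93}

For each x ∈ X, list the open sets U ∈ τ with x ∈ U, then check whether U ∩ (A ∖ {x}) ≠ ∅ for every such U.
  x = 89: opens ∋ x are {89, 90, 91, 92, 93}; each meets A ∖ {89}, so x IS a limit point.
  x = 90: opens ∋ x are {90, 91, 92, 93}, {89, 90, 91, 92, 93}; each meets A ∖ {90}, so x IS a limit point.
  x = 91: opens ∋ x are {90, 91, 92, 93}, {89, 90, 91, 92, 93}; each meets A ∖ {91}, so x IS a limit point.
  x = 92: open {92, 93} ∋ x has {92, 93} ∩ (A ∖ {92}) = ∅, so x is NOT a limit point.
  x = 93: opens ∋ x are {92, 93}, {90, 91, 92, 93}, {89, 90, 91, 92, 93}; each meets A ∖ {93}, so x IS a limit point.
Collecting: A' = {89, 90, 91, 93}.


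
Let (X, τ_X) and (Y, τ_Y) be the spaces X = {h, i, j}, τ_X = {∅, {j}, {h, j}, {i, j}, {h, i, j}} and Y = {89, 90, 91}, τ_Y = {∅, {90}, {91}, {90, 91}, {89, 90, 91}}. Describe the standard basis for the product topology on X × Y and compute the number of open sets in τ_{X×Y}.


Basis B = {∅ × ∅, {j} × {90}, {j} × {91}, {h, j} × {90}, {h, j} × {91}, {i, j} × {90}, {i, j} × {91}, {j} × {90, 91}, {h, i, j} × {90}, {h, i, j} × {91}, {j} × {89, 90, 91}, {h, j} × {90, 91}, {i, j} × {90, 91}, {h, j} × {89, 90, 91}, {h, i, j} × {90, 91}, {i, j} × {89, 90, 91}, {h, i, j} × {89, 90, 91}}; |τ_{X×Y}| = 50.

Enumerate products U × V with U ∈ τ_X, V ∈ τ_Y (deduplicated):
  ∅ × ∅ = {} (∅)
  {j} × {90} = {(j,90)}
  {j} × {91} = {(j,91)}
  {h, j} × {90} = {(h,90), (j,90)}
  {h, j} × {91} = {(h,91), (j,91)}
  {i, j} × {90} = {(i,90), (j,90)}
  {i, j} × {91} = {(i,91), (j,91)}
  {j} × {90, 91} = {(j,90), (j,91)}
  {h, i, j} × {90} = {(h,90), (i,90), (j,90)}
  {h, i, j} × {91} = {(h,91), (i,91), (j,91)}
  {j} × {89, 90, 91} = {(j,89), (j,90), (j,91)}
  {h, j} × {90, 91} = {(h,90), (h,91), (j,90), (j,91)}
  {i, j} × {90, 91} = {(i,90), (i,91), (j,90), (j,91)}
  {h, j} × {89, 90, 91} = {(h,89), (h,90), (h,91), (j,89), (j,90), (j,91)}
  {h, i, j} × {90, 91} = {(h,90), (h,91), (i,90), (i,91), (j,90), (j,91)}
  {i, j} × {89, 90, 91} = {(i,89), (i,90), (i,91), (j,89), (j,90), (j,91)}
  {h, i, j} × {89, 90, 91} = {(h,89), (h,90), (h,91), (i,89), (i,90), (i,91), (j,89), (j,90), (j,91)}
These 17 distinct sets form the basis B.
Close under arbitrary unions to get τ_{X×Y}; counting gives |τ_{X×Y}| = 50.


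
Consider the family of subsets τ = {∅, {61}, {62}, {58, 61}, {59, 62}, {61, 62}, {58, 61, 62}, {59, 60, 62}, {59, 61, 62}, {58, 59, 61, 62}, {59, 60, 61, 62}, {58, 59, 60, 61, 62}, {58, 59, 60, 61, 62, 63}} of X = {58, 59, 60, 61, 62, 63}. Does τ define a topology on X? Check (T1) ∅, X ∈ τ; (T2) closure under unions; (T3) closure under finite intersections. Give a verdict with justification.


τ IS a topology on X.

Axiom (T1): ∅ ∈ τ? Yes; X ∈ τ? Yes.
Axiom (T2/T3): check pairwise unions and intersections of members of τ.
All pairwise intersections and unions checked — each lies in τ. Therefore τ satisfies (T1), (T2), (T3): it IS a topology on X.


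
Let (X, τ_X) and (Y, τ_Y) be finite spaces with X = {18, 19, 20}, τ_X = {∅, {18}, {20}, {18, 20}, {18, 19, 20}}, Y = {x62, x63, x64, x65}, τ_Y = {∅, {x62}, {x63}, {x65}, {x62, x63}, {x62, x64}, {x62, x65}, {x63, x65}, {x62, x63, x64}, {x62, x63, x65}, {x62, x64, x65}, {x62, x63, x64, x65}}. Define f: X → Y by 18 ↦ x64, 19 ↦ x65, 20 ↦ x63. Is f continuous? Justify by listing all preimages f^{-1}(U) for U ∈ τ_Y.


f is NOT continuous.

Compute f^{-1}(U) for each U ∈ τ_Y:
  U = ∅: f^{-1}(U) = ∅ ∈ τ_X ✓.
  U = {x62}: f^{-1}(U) = ∅ ∈ τ_X ✓.
  U = {x63}: f^{-1}(U) = {20} ∈ τ_X ✓.
  U = {x65}: f^{-1}(U) = {19} ∉ τ_X ✗.
  U = {x62, x63}: f^{-1}(U) = {20} ∈ τ_X ✓.
  U = {x62, x64}: f^{-1}(U) = {18} ∈ τ_X ✓.
  U = {x62, x65}: f^{-1}(U) = {19} ∉ τ_X ✗.
  U = {x63, x65}: f^{-1}(U) = {19, 20} ∉ τ_X ✗.
  U = {x62, x63, x64}: f^{-1}(U) = {18, 20} ∈ τ_X ✓.
  U = {x62, x63, x65}: f^{-1}(U) = {19, 20} ∉ τ_X ✗.
  U = {x62, x64, x65}: f^{-1}(U) = {18, 19} ∉ τ_X ✗.
  U = {x62, x63, x64, x65}: f^{-1}(U) = {18, 19, 20} ∈ τ_X ✓.
Found U = {x65} with f^{-1}(U) = {19} not in τ_X. Therefore f is NOT continuous.


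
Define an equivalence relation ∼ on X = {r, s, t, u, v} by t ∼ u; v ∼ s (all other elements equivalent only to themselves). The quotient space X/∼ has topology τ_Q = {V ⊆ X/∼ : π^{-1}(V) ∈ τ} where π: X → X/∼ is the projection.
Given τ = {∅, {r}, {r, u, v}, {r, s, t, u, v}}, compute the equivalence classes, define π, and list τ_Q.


X/∼ = {[r], [s=v], [t=u]}; |τ_Q| = 3.

Equivalence classes: [r], [s=v], [t=u].
Quotient map π: X → X/∼ sends r ↦ [r], s ↦ [s=v], t ↦ [t=u], u ↦ [t=u], v ↦ [s=v].
For each subset V ⊆ X/∼, compute π^{-1}(V) ⊆ X and check whether π^{-1}(V) ∈ τ. V is open in τ_Q iff π^{-1}(V) ∈ τ.
  V = {}: π^{-1}(V) = ∅ ∈ τ ✓.
  V = {[r]}: π^{-1}(V) = {r} ∈ τ ✓.
  V = {[s=v]}: π^{-1}(V) = {s, v} ∉ τ ✗.
  V = {[r], [s=v]}: π^{-1}(V) = {r, s, v} ∉ τ ✗.
  V = {[t=u]}: π^{-1}(V) = {t, u} ∉ τ ✗.
  V = {[r], [t=u]}: π^{-1}(V) = {r, t, u} ∉ τ ✗.
  V = {[s=v], [t=u]}: π^{-1}(V) = {s, t, u, v} ∉ τ ✗.
  V = {[r], [s=v], [t=u]}: π^{-1}(V) = {r, s, t, u, v} ∈ τ ✓.
Open sets in the quotient: τ_Q = {{}, {[r]}, {[r], [s=v], [t=u]}} (3 elements).


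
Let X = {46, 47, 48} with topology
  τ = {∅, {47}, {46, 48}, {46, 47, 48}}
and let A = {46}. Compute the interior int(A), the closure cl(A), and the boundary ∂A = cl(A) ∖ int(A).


int(A) = ∅, cl(A) = {46, 48}, ∂A = {46, 48}.

Closed sets in (X, τ) are complements of opens:
  closed(X, τ) = {∅, {47}, {46, 48}, {46, 47, 48}}.
int(A) = ⋃ {U ∈ τ : U ⊆ A}. Opens contained in A: ∅.
Taking the union of these: int(A) = ∅.
cl(A) = ⋂ {C closed : A ⊆ C}. Closed sets containing A: {46, 48}, {46, 47, 48}.
Intersecting these: cl(A) = {46, 48}.
∂A = cl(A) ∖ int(A) = {46, 48} ∖ ∅ = {46, 48}.


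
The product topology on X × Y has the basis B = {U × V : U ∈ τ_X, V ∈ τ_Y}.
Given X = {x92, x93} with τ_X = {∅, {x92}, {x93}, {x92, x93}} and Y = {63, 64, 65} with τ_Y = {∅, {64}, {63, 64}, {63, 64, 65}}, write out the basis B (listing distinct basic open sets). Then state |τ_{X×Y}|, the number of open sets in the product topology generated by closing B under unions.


Basis B = {∅ × ∅, {x92} × {64}, {x93} × {64}, {x92} × {63, 64}, {x92, x93} × {64}, {x93} × {63, 64}, {x92} × {63, 64, 65}, {x93} × {63, 64, 65}, {x92, x93} × {63, 64}, {x92, x93} × {63, 64, 65}}; |τ_{X×Y}| = 16.

Enumerate products U × V with U ∈ τ_X, V ∈ τ_Y (deduplicated):
  ∅ × ∅ = {} (∅)
  {x92} × {64} = {(x92,64)}
  {x93} × {64} = {(x93,64)}
  {x92} × {63, 64} = {(x92,63), (x92,64)}
  {x92, x93} × {64} = {(x92,64), (x93,64)}
  {x93} × {63, 64} = {(x93,63), (x93,64)}
  {x92} × {63, 64, 65} = {(x92,63), (x92,64), (x92,65)}
  {x93} × {63, 64, 65} = {(x93,63), (x93,64), (x93,65)}
  {x92, x93} × {63, 64} = {(x92,63), (x92,64), (x93,63), (x93,64)}
  {x92, x93} × {63, 64, 65} = {(x92,63), (x92,64), (x92,65), (x93,63), (x93,64), (x93,65)}
These 10 distinct sets form the basis B.
Close under arbitrary unions to get τ_{X×Y}; counting gives |τ_{X×Y}| = 16.


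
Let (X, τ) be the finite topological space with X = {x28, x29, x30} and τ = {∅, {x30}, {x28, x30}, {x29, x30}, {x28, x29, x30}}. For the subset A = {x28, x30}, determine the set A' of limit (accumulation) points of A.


A' = {x28, x29}

For each x ∈ X, list the open sets U ∈ τ with x ∈ U, then check whether U ∩ (A ∖ {x}) ≠ ∅ for every such U.
  x = x28: opens ∋ x are {x28, x30}, {x28, x29, x30}; each meets A ∖ {x28}, so x IS a limit point.
  x = x29: opens ∋ x are {x29, x30}, {x28, x29, x30}; each meets A ∖ {x29}, so x IS a limit point.
  x = x30: open {x30} ∋ x has {x30} ∩ (A ∖ {x30}) = ∅, so x is NOT a limit point.
Collecting: A' = {x28, x29}.


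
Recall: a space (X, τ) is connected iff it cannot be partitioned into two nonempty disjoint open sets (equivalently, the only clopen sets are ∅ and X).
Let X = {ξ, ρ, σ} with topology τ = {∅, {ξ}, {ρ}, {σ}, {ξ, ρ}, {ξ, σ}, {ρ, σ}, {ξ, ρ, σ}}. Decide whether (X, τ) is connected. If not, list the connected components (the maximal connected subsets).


(X, τ) is disconnected; components = [{ξ}, {ρ}, {σ}].

Find clopen sets (U ∈ τ with X ∖ U ∈ τ):
  U = ∅, X ∖ U = {ξ, ρ, σ} — both open, so U is clopen.
  U = {ξ}, X ∖ U = {ρ, σ} — both open, so U is clopen.
  U = {ρ}, X ∖ U = {ξ, σ} — both open, so U is clopen.
  U = {σ}, X ∖ U = {ξ, ρ} — both open, so U is clopen.
  U = {ξ, ρ}, X ∖ U = {σ} — both open, so U is clopen.
  U = {ξ, σ}, X ∖ U = {ρ} — both open, so U is clopen.
  U = {ρ, σ}, X ∖ U = {ξ} — both open, so U is clopen.
  U = {ξ, ρ, σ}, X ∖ U = ∅ — both open, so U is clopen.
Nontrivial clopen(s) exist: e.g. {ξ, σ}. So (X, τ) is disconnected.
Compute connected components by grouping points that agree on all clopens:
  component: {ξ}
  component: {ρ}
  component: {σ}


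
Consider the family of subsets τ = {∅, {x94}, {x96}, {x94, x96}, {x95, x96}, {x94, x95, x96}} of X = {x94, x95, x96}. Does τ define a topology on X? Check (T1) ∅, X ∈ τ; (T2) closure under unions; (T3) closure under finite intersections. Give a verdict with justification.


τ IS a topology on X.

Axiom (T1): ∅ ∈ τ? Yes; X ∈ τ? Yes.
Axiom (T2/T3): check pairwise unions and intersections of members of τ.
All pairwise intersections and unions checked — each lies in τ. Therefore τ satisfies (T1), (T2), (T3): it IS a topology on X.


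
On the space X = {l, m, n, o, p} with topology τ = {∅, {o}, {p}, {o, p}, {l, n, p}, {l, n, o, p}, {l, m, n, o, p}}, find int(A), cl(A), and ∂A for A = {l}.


int(A) = ∅, cl(A) = {l, m, n}, ∂A = {l, m, n}.

Closed sets in (X, τ) are complements of opens:
  closed(X, τ) = {∅, {m}, {m, o}, {l, m, n}, {l, m, n, o}, {l, m, n, p}, {l, m, n, o, p}}.
int(A) = ⋃ {U ∈ τ : U ⊆ A}. Opens contained in A: ∅.
Taking the union of these: int(A) = ∅.
cl(A) = ⋂ {C closed : A ⊆ C}. Closed sets containing A: {l, m, n}, {l, m, n, o}, {l, m, n, p}, {l, m, n, o, p}.
Intersecting these: cl(A) = {l, m, n}.
∂A = cl(A) ∖ int(A) = {l, m, n} ∖ ∅ = {l, m, n}.


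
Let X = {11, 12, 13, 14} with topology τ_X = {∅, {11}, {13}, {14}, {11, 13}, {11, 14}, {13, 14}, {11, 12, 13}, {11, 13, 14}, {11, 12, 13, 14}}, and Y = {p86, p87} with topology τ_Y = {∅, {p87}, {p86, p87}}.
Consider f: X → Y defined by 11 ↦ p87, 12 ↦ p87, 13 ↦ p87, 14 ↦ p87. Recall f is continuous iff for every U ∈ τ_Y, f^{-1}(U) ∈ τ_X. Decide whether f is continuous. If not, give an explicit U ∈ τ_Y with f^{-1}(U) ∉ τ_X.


f IS continuous.

Compute f^{-1}(U) for each U ∈ τ_Y:
  U = ∅: f^{-1}(U) = ∅ ∈ τ_X ✓.
  U = {p87}: f^{-1}(U) = {11, 12, 13, 14} ∈ τ_X ✓.
  U = {p86, p87}: f^{-1}(U) = {11, 12, 13, 14} ∈ τ_X ✓.
Every preimage lies in τ_X, so f IS continuous.


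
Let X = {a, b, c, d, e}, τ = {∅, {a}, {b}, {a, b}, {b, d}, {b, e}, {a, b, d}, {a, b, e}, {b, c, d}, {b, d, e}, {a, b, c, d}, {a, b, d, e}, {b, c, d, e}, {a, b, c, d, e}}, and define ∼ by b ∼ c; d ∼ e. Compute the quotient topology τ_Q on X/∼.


X/∼ = {[a], [b=c], [d=e]}; |τ_Q| = 4.

Equivalence classes: [a], [b=c], [d=e].
Quotient map π: X → X/∼ sends a ↦ [a], b ↦ [b=c], c ↦ [b=c], d ↦ [d=e], e ↦ [d=e].
For each subset V ⊆ X/∼, compute π^{-1}(V) ⊆ X and check whether π^{-1}(V) ∈ τ. V is open in τ_Q iff π^{-1}(V) ∈ τ.
  V = {}: π^{-1}(V) = ∅ ∈ τ ✓.
  V = {[a]}: π^{-1}(V) = {a} ∈ τ ✓.
  V = {[b=c]}: π^{-1}(V) = {b, c} ∉ τ ✗.
  V = {[a], [b=c]}: π^{-1}(V) = {a, b, c} ∉ τ ✗.
  V = {[d=e]}: π^{-1}(V) = {d, e} ∉ τ ✗.
  V = {[a], [d=e]}: π^{-1}(V) = {a, d, e} ∉ τ ✗.
  V = {[b=c], [d=e]}: π^{-1}(V) = {b, c, d, e} ∈ τ ✓.
  V = {[a], [b=c], [d=e]}: π^{-1}(V) = {a, b, c, d, e} ∈ τ ✓.
Open sets in the quotient: τ_Q = {{}, {[a]}, {[b=c], [d=e]}, {[a], [b=c], [d=e]}} (4 elements).


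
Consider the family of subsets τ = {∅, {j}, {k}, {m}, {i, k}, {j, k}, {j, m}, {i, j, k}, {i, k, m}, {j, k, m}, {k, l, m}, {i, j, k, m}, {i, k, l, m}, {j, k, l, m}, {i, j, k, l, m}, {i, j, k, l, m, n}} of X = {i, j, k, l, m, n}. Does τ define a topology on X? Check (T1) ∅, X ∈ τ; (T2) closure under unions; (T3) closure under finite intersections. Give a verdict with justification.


τ is NOT a topology on X.

Axiom (T1): ∅ ∈ τ? Yes; X ∈ τ? Yes.
Axiom (T2/T3): check pairwise unions and intersections of members of τ.
Counterexample for (T2): {k} ∪ {m} = {k, m} ∉ τ. Therefore τ is NOT a topology.


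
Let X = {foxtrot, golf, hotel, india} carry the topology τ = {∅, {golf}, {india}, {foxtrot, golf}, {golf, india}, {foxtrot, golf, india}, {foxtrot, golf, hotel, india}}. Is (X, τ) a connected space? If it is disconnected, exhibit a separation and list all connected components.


(X, τ) is connected.

Find clopen sets (U ∈ τ with X ∖ U ∈ τ):
  U = ∅, X ∖ U = {foxtrot, golf, hotel, india} — both open, so U is clopen.
  U = {foxtrot, golf, hotel, india}, X ∖ U = ∅ — both open, so U is clopen.
Only trivial clopens (∅ and X) exist, so (X, τ) is connected.
Compute connected components by grouping points that agree on all clopens:
  component: {foxtrot, golf, hotel, india}


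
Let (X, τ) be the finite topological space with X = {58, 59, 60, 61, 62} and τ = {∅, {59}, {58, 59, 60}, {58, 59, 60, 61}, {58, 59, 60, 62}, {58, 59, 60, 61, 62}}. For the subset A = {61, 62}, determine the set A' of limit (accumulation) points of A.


A' = ∅

For each x ∈ X, list the open sets U ∈ τ with x ∈ U, then check whether U ∩ (A ∖ {x}) ≠ ∅ for every such U.
  x = 58: open {58, 59, 60} ∋ x has {58, 59, 60} ∩ (A ∖ {58}) = ∅, so x is NOT a limit point.
  x = 59: open {59} ∋ x has {59} ∩ (A ∖ {59}) = ∅, so x is NOT a limit point.
  x = 60: open {58, 59, 60} ∋ x has {58, 59, 60} ∩ (A ∖ {60}) = ∅, so x is NOT a limit point.
  x = 61: open {58, 59, 60, 61} ∋ x has {58, 59, 60, 61} ∩ (A ∖ {61}) = ∅, so x is NOT a limit point.
  x = 62: open {58, 59, 60, 62} ∋ x has {58, 59, 60, 62} ∩ (A ∖ {62}) = ∅, so x is NOT a limit point.
Collecting: A' = ∅.


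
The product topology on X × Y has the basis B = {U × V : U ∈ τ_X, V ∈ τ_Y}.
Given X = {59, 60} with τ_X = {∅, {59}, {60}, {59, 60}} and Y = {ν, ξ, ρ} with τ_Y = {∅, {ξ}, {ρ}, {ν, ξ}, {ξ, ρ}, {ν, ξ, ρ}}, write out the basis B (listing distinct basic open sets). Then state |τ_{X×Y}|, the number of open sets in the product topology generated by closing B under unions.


Basis B = {∅ × ∅, {59} × {ξ}, {59} × {ρ}, {60} × {ξ}, {60} × {ρ}, {59} × {ν, ξ}, {59} × {ξ, ρ}, {59, 60} × {ξ}, {59, 60} × {ρ}, {60} × {ν, ξ}, {60} × {ξ, ρ}, {59} × {ν, ξ, ρ}, {60} × {ν, ξ, ρ}, {59, 60} × {ν, ξ}, {59, 60} × {ξ, ρ}, {59, 60} × {ν, ξ, ρ}}; |τ_{X×Y}| = 36.

Enumerate products U × V with U ∈ τ_X, V ∈ τ_Y (deduplicated):
  ∅ × ∅ = {} (∅)
  {59} × {ξ} = {(59,ξ)}
  {59} × {ρ} = {(59,ρ)}
  {60} × {ξ} = {(60,ξ)}
  {60} × {ρ} = {(60,ρ)}
  {59} × {ν, ξ} = {(59,ν), (59,ξ)}
  {59} × {ξ, ρ} = {(59,ξ), (59,ρ)}
  {59, 60} × {ξ} = {(59,ξ), (60,ξ)}
  {59, 60} × {ρ} = {(59,ρ), (60,ρ)}
  {60} × {ν, ξ} = {(60,ν), (60,ξ)}
  {60} × {ξ, ρ} = {(60,ξ), (60,ρ)}
  {59} × {ν, ξ, ρ} = {(59,ν), (59,ξ), (59,ρ)}
  {60} × {ν, ξ, ρ} = {(60,ν), (60,ξ), (60,ρ)}
  {59, 60} × {ν, ξ} = {(59,ν), (59,ξ), (60,ν), (60,ξ)}
  {59, 60} × {ξ, ρ} = {(59,ξ), (59,ρ), (60,ξ), (60,ρ)}
  {59, 60} × {ν, ξ, ρ} = {(59,ν), (59,ξ), (59,ρ), (60,ν), (60,ξ), (60,ρ)}
These 16 distinct sets form the basis B.
Close under arbitrary unions to get τ_{X×Y}; counting gives |τ_{X×Y}| = 36.


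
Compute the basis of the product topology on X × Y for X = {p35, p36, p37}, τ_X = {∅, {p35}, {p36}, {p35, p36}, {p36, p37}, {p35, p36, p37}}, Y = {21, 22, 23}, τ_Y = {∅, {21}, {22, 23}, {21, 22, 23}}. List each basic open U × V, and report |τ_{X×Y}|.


Basis B = {∅ × ∅, {p35} × {21}, {p36} × {21}, {p35, p36} × {21}, {p35} × {22, 23}, {p36, p37} × {21}, {p36} × {22, 23}, {p35} × {21, 22, 23}, {p35, p36, p37} × {21}, {p36} × {21, 22, 23}, {p35, p36} × {22, 23}, {p36, p37} × {22, 23}, {p35, p36} × {21, 22, 23}, {p35, p36, p37} × {22, 23}, {p36, p37} × {21, 22, 23}, {p35, p36, p37} × {21, 22, 23}}; |τ_{X×Y}| = 36.

Enumerate products U × V with U ∈ τ_X, V ∈ τ_Y (deduplicated):
  ∅ × ∅ = {} (∅)
  {p35} × {21} = {(p35,21)}
  {p36} × {21} = {(p36,21)}
  {p35, p36} × {21} = {(p35,21), (p36,21)}
  {p35} × {22, 23} = {(p35,22), (p35,23)}
  {p36, p37} × {21} = {(p36,21), (p37,21)}
  {p36} × {22, 23} = {(p36,22), (p36,23)}
  {p35} × {21, 22, 23} = {(p35,21), (p35,22), (p35,23)}
  {p35, p36, p37} × {21} = {(p35,21), (p36,21), (p37,21)}
  {p36} × {21, 22, 23} = {(p36,21), (p36,22), (p36,23)}
  {p35, p36} × {22, 23} = {(p35,22), (p35,23), (p36,22), (p36,23)}
  {p36, p37} × {22, 23} = {(p36,22), (p36,23), (p37,22), (p37,23)}
  {p35, p36} × {21, 22, 23} = {(p35,21), (p35,22), (p35,23), (p36,21), (p36,22), (p36,23)}
  {p35, p36, p37} × {22, 23} = {(p35,22), (p35,23), (p36,22), (p36,23), (p37,22), (p37,23)}
  {p36, p37} × {21, 22, 23} = {(p36,21), (p36,22), (p36,23), (p37,21), (p37,22), (p37,23)}
  {p35, p36, p37} × {21, 22, 23} = {(p35,21), (p35,22), (p35,23), (p36,21), (p36,22), (p36,23), (p37,21), (p37,22), (p37,23)}
These 16 distinct sets form the basis B.
Close under arbitrary unions to get τ_{X×Y}; counting gives |τ_{X×Y}| = 36.


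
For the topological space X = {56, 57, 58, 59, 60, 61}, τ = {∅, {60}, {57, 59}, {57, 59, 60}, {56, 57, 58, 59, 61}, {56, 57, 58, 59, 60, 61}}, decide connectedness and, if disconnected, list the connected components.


(X, τ) is disconnected; components = [{60}, {56, 57, 58, 59, 61}].

Find clopen sets (U ∈ τ with X ∖ U ∈ τ):
  U = ∅, X ∖ U = {56, 57, 58, 59, 60, 61} — both open, so U is clopen.
  U = {60}, X ∖ U = {56, 57, 58, 59, 61} — both open, so U is clopen.
  U = {56, 57, 58, 59, 61}, X ∖ U = {60} — both open, so U is clopen.
  U = {56, 57, 58, 59, 60, 61}, X ∖ U = ∅ — both open, so U is clopen.
Nontrivial clopen(s) exist: e.g. {56, 57, 58, 59, 61}. So (X, τ) is disconnected.
Compute connected components by grouping points that agree on all clopens:
  component: {60}
  component: {56, 57, 58, 59, 61}


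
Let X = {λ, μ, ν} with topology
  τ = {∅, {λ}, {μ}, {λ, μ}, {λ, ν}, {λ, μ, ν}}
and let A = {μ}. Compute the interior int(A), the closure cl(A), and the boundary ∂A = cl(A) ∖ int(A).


int(A) = {μ}, cl(A) = {μ}, ∂A = ∅.

Closed sets in (X, τ) are complements of opens:
  closed(X, τ) = {∅, {μ}, {ν}, {λ, ν}, {μ, ν}, {λ, μ, ν}}.
int(A) = ⋃ {U ∈ τ : U ⊆ A}. Opens contained in A: ∅, {μ}.
Taking the union of these: int(A) = {μ}.
cl(A) = ⋂ {C closed : A ⊆ C}. Closed sets containing A: {μ}, {μ, ν}, {λ, μ, ν}.
Intersecting these: cl(A) = {μ}.
∂A = cl(A) ∖ int(A) = {μ} ∖ {μ} = ∅.


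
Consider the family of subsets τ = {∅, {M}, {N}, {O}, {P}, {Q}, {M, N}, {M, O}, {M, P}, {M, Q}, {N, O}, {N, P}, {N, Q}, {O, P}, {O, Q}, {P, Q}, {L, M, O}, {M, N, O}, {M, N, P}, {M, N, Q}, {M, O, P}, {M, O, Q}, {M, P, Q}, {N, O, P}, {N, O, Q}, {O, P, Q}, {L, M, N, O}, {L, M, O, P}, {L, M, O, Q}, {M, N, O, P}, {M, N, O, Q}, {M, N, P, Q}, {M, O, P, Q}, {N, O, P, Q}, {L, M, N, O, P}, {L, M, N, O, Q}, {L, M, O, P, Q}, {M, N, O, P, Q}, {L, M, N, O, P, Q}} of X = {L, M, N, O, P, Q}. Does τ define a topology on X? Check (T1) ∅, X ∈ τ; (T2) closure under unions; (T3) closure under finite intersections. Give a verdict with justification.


τ is NOT a topology on X.

Axiom (T1): ∅ ∈ τ? Yes; X ∈ τ? Yes.
Axiom (T2/T3): check pairwise unions and intersections of members of τ.
Counterexample for (T2): {N} ∪ {P, Q} = {N, P, Q} ∉ τ. Therefore τ is NOT a topology.


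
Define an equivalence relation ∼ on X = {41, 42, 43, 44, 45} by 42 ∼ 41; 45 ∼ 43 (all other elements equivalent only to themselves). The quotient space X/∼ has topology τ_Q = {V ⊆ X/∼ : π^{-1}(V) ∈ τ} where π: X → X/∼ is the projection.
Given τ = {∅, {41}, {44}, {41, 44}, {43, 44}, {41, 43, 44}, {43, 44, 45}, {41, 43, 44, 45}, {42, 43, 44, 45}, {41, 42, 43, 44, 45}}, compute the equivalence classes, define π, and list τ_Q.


X/∼ = {[41=42], [43=45], [44]}; |τ_Q| = 4.

Equivalence classes: [41=42], [43=45], [44].
Quotient map π: X → X/∼ sends 41 ↦ [41=42], 42 ↦ [41=42], 43 ↦ [43=45], 44 ↦ [44], 45 ↦ [43=45].
For each subset V ⊆ X/∼, compute π^{-1}(V) ⊆ X and check whether π^{-1}(V) ∈ τ. V is open in τ_Q iff π^{-1}(V) ∈ τ.
  V = {}: π^{-1}(V) = ∅ ∈ τ ✓.
  V = {[41=42]}: π^{-1}(V) = {41, 42} ∉ τ ✗.
  V = {[43=45]}: π^{-1}(V) = {43, 45} ∉ τ ✗.
  V = {[41=42], [43=45]}: π^{-1}(V) = {41, 42, 43, 45} ∉ τ ✗.
  V = {[44]}: π^{-1}(V) = {44} ∈ τ ✓.
  V = {[41=42], [44]}: π^{-1}(V) = {41, 42, 44} ∉ τ ✗.
  V = {[43=45], [44]}: π^{-1}(V) = {43, 44, 45} ∈ τ ✓.
  V = {[41=42], [43=45], [44]}: π^{-1}(V) = {41, 42, 43, 44, 45} ∈ τ ✓.
Open sets in the quotient: τ_Q = {{}, {[44]}, {[43=45], [44]}, {[41=42], [43=45], [44]}} (4 elements).


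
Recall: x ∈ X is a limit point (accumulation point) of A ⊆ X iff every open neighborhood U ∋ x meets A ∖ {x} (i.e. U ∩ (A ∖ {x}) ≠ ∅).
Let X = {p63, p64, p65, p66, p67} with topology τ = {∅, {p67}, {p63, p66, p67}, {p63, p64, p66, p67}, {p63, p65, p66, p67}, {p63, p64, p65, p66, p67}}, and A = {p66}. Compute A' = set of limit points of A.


A' = {p63, p64, p65}

For each x ∈ X, list the open sets U ∈ τ with x ∈ U, then check whether U ∩ (A ∖ {x}) ≠ ∅ for every such U.
  x = p63: opens ∋ x are {p63, p66, p67}, {p63, p64, p66, p67}, {p63, p65, p66, p67}, {p63, p64, p65, p66, p67}; each meets A ∖ {p63}, so x IS a limit point.
  x = p64: opens ∋ x are {p63, p64, p66, p67}, {p63, p64, p65, p66, p67}; each meets A ∖ {p64}, so x IS a limit point.
  x = p65: opens ∋ x are {p63, p65, p66, p67}, {p63, p64, p65, p66, p67}; each meets A ∖ {p65}, so x IS a limit point.
  x = p66: open {p63, p66, p67} ∋ x has {p63, p66, p67} ∩ (A ∖ {p66}) = ∅, so x is NOT a limit point.
  x = p67: open {p67} ∋ x has {p67} ∩ (A ∖ {p67}) = ∅, so x is NOT a limit point.
Collecting: A' = {p63, p64, p65}.


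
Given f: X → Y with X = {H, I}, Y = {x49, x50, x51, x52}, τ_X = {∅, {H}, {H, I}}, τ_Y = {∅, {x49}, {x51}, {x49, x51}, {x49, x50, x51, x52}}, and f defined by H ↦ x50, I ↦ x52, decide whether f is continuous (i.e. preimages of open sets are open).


f IS continuous.

Compute f^{-1}(U) for each U ∈ τ_Y:
  U = ∅: f^{-1}(U) = ∅ ∈ τ_X ✓.
  U = {x49}: f^{-1}(U) = ∅ ∈ τ_X ✓.
  U = {x51}: f^{-1}(U) = ∅ ∈ τ_X ✓.
  U = {x49, x51}: f^{-1}(U) = ∅ ∈ τ_X ✓.
  U = {x49, x50, x51, x52}: f^{-1}(U) = {H, I} ∈ τ_X ✓.
Every preimage lies in τ_X, so f IS continuous.


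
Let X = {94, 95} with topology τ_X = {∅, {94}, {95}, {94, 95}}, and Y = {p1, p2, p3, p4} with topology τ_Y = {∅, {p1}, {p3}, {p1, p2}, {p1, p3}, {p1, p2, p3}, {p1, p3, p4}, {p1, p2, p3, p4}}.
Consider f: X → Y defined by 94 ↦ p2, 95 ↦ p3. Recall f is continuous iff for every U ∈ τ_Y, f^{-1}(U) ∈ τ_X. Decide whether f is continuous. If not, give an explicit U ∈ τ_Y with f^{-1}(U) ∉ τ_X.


f IS continuous.

Compute f^{-1}(U) for each U ∈ τ_Y:
  U = ∅: f^{-1}(U) = ∅ ∈ τ_X ✓.
  U = {p1}: f^{-1}(U) = ∅ ∈ τ_X ✓.
  U = {p3}: f^{-1}(U) = {95} ∈ τ_X ✓.
  U = {p1, p2}: f^{-1}(U) = {94} ∈ τ_X ✓.
  U = {p1, p3}: f^{-1}(U) = {95} ∈ τ_X ✓.
  U = {p1, p2, p3}: f^{-1}(U) = {94, 95} ∈ τ_X ✓.
  U = {p1, p3, p4}: f^{-1}(U) = {95} ∈ τ_X ✓.
  U = {p1, p2, p3, p4}: f^{-1}(U) = {94, 95} ∈ τ_X ✓.
Every preimage lies in τ_X, so f IS continuous.


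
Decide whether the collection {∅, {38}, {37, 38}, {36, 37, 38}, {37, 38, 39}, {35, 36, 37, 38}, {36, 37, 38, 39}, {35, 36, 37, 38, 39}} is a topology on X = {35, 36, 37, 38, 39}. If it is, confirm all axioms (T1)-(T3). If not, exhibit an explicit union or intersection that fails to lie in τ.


τ IS a topology on X.

Axiom (T1): ∅ ∈ τ? Yes; X ∈ τ? Yes.
Axiom (T2/T3): check pairwise unions and intersections of members of τ.
All pairwise intersections and unions checked — each lies in τ. Therefore τ satisfies (T1), (T2), (T3): it IS a topology on X.


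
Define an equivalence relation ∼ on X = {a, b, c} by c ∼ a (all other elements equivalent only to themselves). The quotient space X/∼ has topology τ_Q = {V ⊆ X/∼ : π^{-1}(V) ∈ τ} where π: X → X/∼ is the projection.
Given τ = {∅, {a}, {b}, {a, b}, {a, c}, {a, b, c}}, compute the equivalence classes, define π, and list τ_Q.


X/∼ = {[a=c], [b]}; |τ_Q| = 4.

Equivalence classes: [a=c], [b].
Quotient map π: X → X/∼ sends a ↦ [a=c], b ↦ [b], c ↦ [a=c].
For each subset V ⊆ X/∼, compute π^{-1}(V) ⊆ X and check whether π^{-1}(V) ∈ τ. V is open in τ_Q iff π^{-1}(V) ∈ τ.
  V = {}: π^{-1}(V) = ∅ ∈ τ ✓.
  V = {[a=c]}: π^{-1}(V) = {a, c} ∈ τ ✓.
  V = {[b]}: π^{-1}(V) = {b} ∈ τ ✓.
  V = {[a=c], [b]}: π^{-1}(V) = {a, b, c} ∈ τ ✓.
Open sets in the quotient: τ_Q = {{}, {[a=c]}, {[b]}, {[a=c], [b]}} (4 elements).


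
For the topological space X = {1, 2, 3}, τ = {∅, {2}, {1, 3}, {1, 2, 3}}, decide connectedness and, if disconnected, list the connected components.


(X, τ) is disconnected; components = [{2}, {1, 3}].

Find clopen sets (U ∈ τ with X ∖ U ∈ τ):
  U = ∅, X ∖ U = {1, 2, 3} — both open, so U is clopen.
  U = {2}, X ∖ U = {1, 3} — both open, so U is clopen.
  U = {1, 3}, X ∖ U = {2} — both open, so U is clopen.
  U = {1, 2, 3}, X ∖ U = ∅ — both open, so U is clopen.
Nontrivial clopen(s) exist: e.g. {2}. So (X, τ) is disconnected.
Compute connected components by grouping points that agree on all clopens:
  component: {2}
  component: {1, 3}


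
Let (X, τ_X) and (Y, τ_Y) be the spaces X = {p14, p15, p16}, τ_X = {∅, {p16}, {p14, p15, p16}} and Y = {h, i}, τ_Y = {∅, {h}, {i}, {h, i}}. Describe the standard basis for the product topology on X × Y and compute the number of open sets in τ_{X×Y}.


Basis B = {∅ × ∅, {p16} × {h}, {p16} × {i}, {p16} × {h, i}, {p14, p15, p16} × {h}, {p14, p15, p16} × {i}, {p14, p15, p16} × {h, i}}; |τ_{X×Y}| = 9.

Enumerate products U × V with U ∈ τ_X, V ∈ τ_Y (deduplicated):
  ∅ × ∅ = {} (∅)
  {p16} × {h} = {(p16,h)}
  {p16} × {i} = {(p16,i)}
  {p16} × {h, i} = {(p16,h), (p16,i)}
  {p14, p15, p16} × {h} = {(p14,h), (p15,h), (p16,h)}
  {p14, p15, p16} × {i} = {(p14,i), (p15,i), (p16,i)}
  {p14, p15, p16} × {h, i} = {(p14,h), (p14,i), (p15,h), (p15,i), (p16,h), (p16,i)}
These 7 distinct sets form the basis B.
Close under arbitrary unions to get τ_{X×Y}; counting gives |τ_{X×Y}| = 9.


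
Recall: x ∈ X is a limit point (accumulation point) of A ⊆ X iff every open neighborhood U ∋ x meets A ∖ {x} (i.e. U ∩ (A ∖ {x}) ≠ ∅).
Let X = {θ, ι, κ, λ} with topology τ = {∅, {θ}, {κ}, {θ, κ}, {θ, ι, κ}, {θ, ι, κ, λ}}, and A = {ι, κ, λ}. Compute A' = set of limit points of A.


A' = {ι, λ}

For each x ∈ X, list the open sets U ∈ τ with x ∈ U, then check whether U ∩ (A ∖ {x}) ≠ ∅ for every such U.
  x = θ: open {θ} ∋ x has {θ} ∩ (A ∖ {θ}) = ∅, so x is NOT a limit point.
  x = ι: opens ∋ x are {θ, ι, κ}, {θ, ι, κ, λ}; each meets A ∖ {ι}, so x IS a limit point.
  x = κ: open {κ} ∋ x has {κ} ∩ (A ∖ {κ}) = ∅, so x is NOT a limit point.
  x = λ: opens ∋ x are {θ, ι, κ, λ}; each meets A ∖ {λ}, so x IS a limit point.
Collecting: A' = {ι, λ}.


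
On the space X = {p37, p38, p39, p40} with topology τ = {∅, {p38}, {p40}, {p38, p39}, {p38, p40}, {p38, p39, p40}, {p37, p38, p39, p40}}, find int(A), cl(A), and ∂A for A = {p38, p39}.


int(A) = {p38, p39}, cl(A) = {p37, p38, p39}, ∂A = {p37}.

Closed sets in (X, τ) are complements of opens:
  closed(X, τ) = {∅, {p37}, {p37, p39}, {p37, p40}, {p37, p38, p39}, {p37, p39, p40}, {p37, p38, p39, p40}}.
int(A) = ⋃ {U ∈ τ : U ⊆ A}. Opens contained in A: ∅, {p38}, {p38, p39}.
Taking the union of these: int(A) = {p38, p39}.
cl(A) = ⋂ {C closed : A ⊆ C}. Closed sets containing A: {p37, p38, p39}, {p37, p38, p39, p40}.
Intersecting these: cl(A) = {p37, p38, p39}.
∂A = cl(A) ∖ int(A) = {p37, p38, p39} ∖ {p38, p39} = {p37}.


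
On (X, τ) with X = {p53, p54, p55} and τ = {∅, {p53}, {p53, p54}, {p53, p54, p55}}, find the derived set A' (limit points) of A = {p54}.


A' = {p55}

For each x ∈ X, list the open sets U ∈ τ with x ∈ U, then check whether U ∩ (A ∖ {x}) ≠ ∅ for every such U.
  x = p53: open {p53} ∋ x has {p53} ∩ (A ∖ {p53}) = ∅, so x is NOT a limit point.
  x = p54: open {p53, p54} ∋ x has {p53, p54} ∩ (A ∖ {p54}) = ∅, so x is NOT a limit point.
  x = p55: opens ∋ x are {p53, p54, p55}; each meets A ∖ {p55}, so x IS a limit point.
Collecting: A' = {p55}.


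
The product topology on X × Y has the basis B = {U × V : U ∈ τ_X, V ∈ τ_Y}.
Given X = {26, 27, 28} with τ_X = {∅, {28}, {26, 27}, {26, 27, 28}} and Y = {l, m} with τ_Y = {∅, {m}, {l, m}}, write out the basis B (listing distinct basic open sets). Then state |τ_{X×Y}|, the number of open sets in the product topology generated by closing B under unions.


Basis B = {∅ × ∅, {28} × {m}, {26, 27} × {m}, {28} × {l, m}, {26, 27, 28} × {m}, {26, 27} × {l, m}, {26, 27, 28} × {l, m}}; |τ_{X×Y}| = 9.

Enumerate products U × V with U ∈ τ_X, V ∈ τ_Y (deduplicated):
  ∅ × ∅ = {} (∅)
  {28} × {m} = {(28,m)}
  {26, 27} × {m} = {(26,m), (27,m)}
  {28} × {l, m} = {(28,l), (28,m)}
  {26, 27, 28} × {m} = {(26,m), (27,m), (28,m)}
  {26, 27} × {l, m} = {(26,l), (26,m), (27,l), (27,m)}
  {26, 27, 28} × {l, m} = {(26,l), (26,m), (27,l), (27,m), (28,l), (28,m)}
These 7 distinct sets form the basis B.
Close under arbitrary unions to get τ_{X×Y}; counting gives |τ_{X×Y}| = 9.


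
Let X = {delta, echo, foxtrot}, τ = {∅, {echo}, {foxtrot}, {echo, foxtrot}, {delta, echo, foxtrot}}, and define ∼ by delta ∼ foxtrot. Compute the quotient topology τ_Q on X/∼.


X/∼ = {[delta=foxtrot], [echo]}; |τ_Q| = 3.

Equivalence classes: [delta=foxtrot], [echo].
Quotient map π: X → X/∼ sends delta ↦ [delta=foxtrot], echo ↦ [echo], foxtrot ↦ [delta=foxtrot].
For each subset V ⊆ X/∼, compute π^{-1}(V) ⊆ X and check whether π^{-1}(V) ∈ τ. V is open in τ_Q iff π^{-1}(V) ∈ τ.
  V = {}: π^{-1}(V) = ∅ ∈ τ ✓.
  V = {[delta=foxtrot]}: π^{-1}(V) = {delta, foxtrot} ∉ τ ✗.
  V = {[echo]}: π^{-1}(V) = {echo} ∈ τ ✓.
  V = {[delta=foxtrot], [echo]}: π^{-1}(V) = {delta, echo, foxtrot} ∈ τ ✓.
Open sets in the quotient: τ_Q = {{}, {[echo]}, {[delta=foxtrot], [echo]}} (3 elements).


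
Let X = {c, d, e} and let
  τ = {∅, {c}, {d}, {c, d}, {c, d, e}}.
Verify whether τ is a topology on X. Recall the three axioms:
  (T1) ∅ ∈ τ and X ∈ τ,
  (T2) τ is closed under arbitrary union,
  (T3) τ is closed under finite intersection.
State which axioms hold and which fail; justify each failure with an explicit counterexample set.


τ IS a topology on X.

Axiom (T1): ∅ ∈ τ? Yes; X ∈ τ? Yes.
Axiom (T2/T3): check pairwise unions and intersections of members of τ.
All pairwise intersections and unions checked — each lies in τ. Therefore τ satisfies (T1), (T2), (T3): it IS a topology on X.


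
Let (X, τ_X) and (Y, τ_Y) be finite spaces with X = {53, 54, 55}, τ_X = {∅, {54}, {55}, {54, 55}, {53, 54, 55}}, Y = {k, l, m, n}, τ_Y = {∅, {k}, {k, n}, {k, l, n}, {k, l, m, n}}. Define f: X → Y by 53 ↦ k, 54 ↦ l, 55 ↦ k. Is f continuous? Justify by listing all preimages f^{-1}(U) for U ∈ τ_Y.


f is NOT continuous.

Compute f^{-1}(U) for each U ∈ τ_Y:
  U = ∅: f^{-1}(U) = ∅ ∈ τ_X ✓.
  U = {k}: f^{-1}(U) = {53, 55} ∉ τ_X ✗.
  U = {k, n}: f^{-1}(U) = {53, 55} ∉ τ_X ✗.
  U = {k, l, n}: f^{-1}(U) = {53, 54, 55} ∈ τ_X ✓.
  U = {k, l, m, n}: f^{-1}(U) = {53, 54, 55} ∈ τ_X ✓.
Found U = {k} with f^{-1}(U) = {53, 55} not in τ_X. Therefore f is NOT continuous.


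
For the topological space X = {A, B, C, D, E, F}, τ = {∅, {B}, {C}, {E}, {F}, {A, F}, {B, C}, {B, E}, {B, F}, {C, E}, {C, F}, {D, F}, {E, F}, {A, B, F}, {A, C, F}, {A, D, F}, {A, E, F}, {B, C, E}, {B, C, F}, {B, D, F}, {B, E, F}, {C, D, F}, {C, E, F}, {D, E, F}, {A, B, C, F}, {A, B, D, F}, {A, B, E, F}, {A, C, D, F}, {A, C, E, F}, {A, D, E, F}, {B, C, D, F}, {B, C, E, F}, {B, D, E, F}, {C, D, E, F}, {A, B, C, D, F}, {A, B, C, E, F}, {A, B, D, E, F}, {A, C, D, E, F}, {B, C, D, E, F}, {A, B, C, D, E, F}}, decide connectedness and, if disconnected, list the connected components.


(X, τ) is disconnected; components = [{B}, {C}, {E}, {A, D, F}].

Find clopen sets (U ∈ τ with X ∖ U ∈ τ):
  U = ∅, X ∖ U = {A, B, C, D, E, F} — both open, so U is clopen.
  U = {B}, X ∖ U = {A, C, D, E, F} — both open, so U is clopen.
  U = {C}, X ∖ U = {A, B, D, E, F} — both open, so U is clopen.
  U = {E}, X ∖ U = {A, B, C, D, F} — both open, so U is clopen.
  U = {B, C}, X ∖ U = {A, D, E, F} — both open, so U is clopen.
  U = {B, E}, X ∖ U = {A, C, D, F} — both open, so U is clopen.
  U = {C, E}, X ∖ U = {A, B, D, F} — both open, so U is clopen.
  U = {A, D, F}, X ∖ U = {B, C, E} — both open, so U is clopen.
  U = {B, C, E}, X ∖ U = {A, D, F} — both open, so U is clopen.
  U = {A, B, D, F}, X ∖ U = {C, E} — both open, so U is clopen.
  U = {A, C, D, F}, X ∖ U = {B, E} — both open, so U is clopen.
  U = {A, D, E, F}, X ∖ U = {B, C} — both open, so U is clopen.
  U = {A, B, C, D, F}, X ∖ U = {E} — both open, so U is clopen.
  U = {A, B, D, E, F}, X ∖ U = {C} — both open, so U is clopen.
  U = {A, C, D, E, F}, X ∖ U = {B} — both open, so U is clopen.
  U = {A, B, C, D, E, F}, X ∖ U = ∅ — both open, so U is clopen.
Nontrivial clopen(s) exist: e.g. {B, C}. So (X, τ) is disconnected.
Compute connected components by grouping points that agree on all clopens:
  component: {B}
  component: {C}
  component: {E}
  component: {A, D, F}
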